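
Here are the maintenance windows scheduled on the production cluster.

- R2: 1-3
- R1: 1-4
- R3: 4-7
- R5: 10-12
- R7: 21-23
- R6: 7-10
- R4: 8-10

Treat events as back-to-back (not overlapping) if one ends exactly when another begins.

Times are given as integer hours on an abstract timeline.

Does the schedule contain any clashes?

Two intervals overlap when each starts before the other ends.
Sorted by start: R1, R2, R3, R6, R4, R5, R7.
R2 starts before R1 ends → R1 and R2 overlap.
That's a conflict, so the schedule is not conflict-free.

Yes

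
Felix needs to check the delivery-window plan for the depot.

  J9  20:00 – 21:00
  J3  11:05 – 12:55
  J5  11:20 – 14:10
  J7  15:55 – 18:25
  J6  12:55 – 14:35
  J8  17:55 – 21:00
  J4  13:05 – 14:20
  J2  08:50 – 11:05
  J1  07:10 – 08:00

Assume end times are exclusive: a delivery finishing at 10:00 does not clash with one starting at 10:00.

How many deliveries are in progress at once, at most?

Sweep the timeline, counting +1 at each start and −1 at each end (ends before starts at a tie):
07:10 start J1 → 1
08:00 end J1 → 0
08:50 start J2 → 1
11:05 end J2 → 0
11:05 start J3 → 1
11:20 start J5 → 2
12:55 end J3 → 1
12:55 start J6 → 2
13:05 start J4 → 3
14:10 end J5 → 2
14:20 end J4 → 1
14:35 end J6 → 0
15:55 start J7 → 1
17:55 start J8 → 2
18:25 end J7 → 1
20:00 start J9 → 2
21:00 end J8 → 1
21:00 end J9 → 0
Peak is 3, at 13:05 (J4, J5, J6).

3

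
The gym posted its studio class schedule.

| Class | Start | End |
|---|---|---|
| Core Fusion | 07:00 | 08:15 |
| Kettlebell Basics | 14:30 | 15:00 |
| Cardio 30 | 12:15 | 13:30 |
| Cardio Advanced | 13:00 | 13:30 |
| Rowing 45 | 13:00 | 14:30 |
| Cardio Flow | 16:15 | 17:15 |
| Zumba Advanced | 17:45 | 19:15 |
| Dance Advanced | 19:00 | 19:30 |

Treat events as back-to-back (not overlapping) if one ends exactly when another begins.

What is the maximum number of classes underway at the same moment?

Walk through starts and ends in time order (an end at T is processed before a start at T):
07:00 start Core Fusion → 1
08:15 end Core Fusion → 0
12:15 start Cardio 30 → 1
13:00 start Cardio Advanced → 2
13:00 start Rowing 45 → 3
13:30 end Cardio 30 → 2
13:30 end Cardio Advanced → 1
14:30 end Rowing 45 → 0
14:30 start Kettlebell Basics → 1
15:00 end Kettlebell Basics → 0
16:15 start Cardio Flow → 1
17:15 end Cardio Flow → 0
17:45 start Zumba Advanced → 1
19:00 start Dance Advanced → 2
19:15 end Zumba Advanced → 1
19:30 end Dance Advanced → 0
Peak is 3, at 13:00 (Cardio 30, Cardio Advanced, Rowing 45).

3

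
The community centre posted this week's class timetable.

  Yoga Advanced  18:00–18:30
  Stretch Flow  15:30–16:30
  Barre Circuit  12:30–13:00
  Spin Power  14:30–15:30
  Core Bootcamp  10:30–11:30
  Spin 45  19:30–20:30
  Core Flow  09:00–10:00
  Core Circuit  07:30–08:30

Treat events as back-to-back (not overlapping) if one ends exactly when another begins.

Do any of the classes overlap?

No

Sorted by start: Core Circuit, Core Flow, Core Bootcamp, Barre Circuit, Spin Power, Stretch Flow, Yoga Advanced, Spin 45.
Core Flow starts after Core Circuit ends; Core Circuit is clear from here.
Core Bootcamp starts after Core Flow ends; Core Flow is clear from here.
Barre Circuit starts after Core Bootcamp ends; Core Bootcamp is clear from here.
Spin Power starts after Barre Circuit ends; Barre Circuit is clear from here.
Stretch Flow starts exactly when Spin Power ends (back-to-back, no overlap); Spin Power is clear from here.
Yoga Advanced starts after Stretch Flow ends; Stretch Flow is clear from here.
Spin 45 starts after Yoga Advanced ends.
Every pair is clear; the schedule has no overlaps.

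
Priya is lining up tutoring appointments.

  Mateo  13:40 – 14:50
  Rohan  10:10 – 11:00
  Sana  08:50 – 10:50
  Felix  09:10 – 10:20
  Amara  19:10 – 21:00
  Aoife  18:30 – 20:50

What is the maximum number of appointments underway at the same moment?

3

Sweep the timeline, counting +1 at each start and −1 at each end (ends before starts at a tie):
08:50 start Sana → 1
09:10 start Felix → 2
10:10 start Rohan → 3
10:20 end Felix → 2
10:50 end Sana → 1
11:00 end Rohan → 0
13:40 start Mateo → 1
14:50 end Mateo → 0
18:30 start Aoife → 1
19:10 start Amara → 2
20:50 end Aoife → 1
21:00 end Amara → 0
Peak is 3, at 10:10 (Felix, Rohan, Sana).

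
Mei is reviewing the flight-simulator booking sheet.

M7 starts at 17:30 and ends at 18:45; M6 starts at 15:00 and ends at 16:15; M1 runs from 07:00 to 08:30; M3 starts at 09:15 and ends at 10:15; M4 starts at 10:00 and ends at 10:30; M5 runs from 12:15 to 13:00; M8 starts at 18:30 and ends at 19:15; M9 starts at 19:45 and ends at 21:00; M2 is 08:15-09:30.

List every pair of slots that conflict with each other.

Sorted by start: M1, M2, M3, M4, M5, M6, M7, M8, M9.
M2 starts before M1 ends → M1 and M2 overlap.
M3 starts after M1 ends; M1 is clear from here.
M3 starts before M2 ends → M2 and M3 overlap.
M4 starts after M2 ends; M2 is clear from here.
M4 starts before M3 ends → M3 and M4 overlap.
M5 starts after M3 ends; M3 is clear from here.
M5 starts after M4 ends; M4 is clear from here.
M6 starts after M5 ends; M5 is clear from here.
M7 starts after M6 ends; M6 is clear from here.
M8 starts before M7 ends → M7 and M8 overlap.
M9 starts after M7 ends.
M9 starts after M8 ends.

M1 & M2, M2 & M3, M3 & M4, M7 & M8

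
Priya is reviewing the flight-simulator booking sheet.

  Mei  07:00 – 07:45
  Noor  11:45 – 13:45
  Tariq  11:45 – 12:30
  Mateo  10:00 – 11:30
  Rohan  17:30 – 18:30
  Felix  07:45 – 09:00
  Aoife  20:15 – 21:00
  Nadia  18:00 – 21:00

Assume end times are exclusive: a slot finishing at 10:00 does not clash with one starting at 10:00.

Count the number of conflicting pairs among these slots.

3

Sorted by start: Mei, Felix, Mateo, Noor, Tariq, Rohan, Nadia, Aoife.
Felix starts exactly when Mei ends (back-to-back, no overlap); Mei is clear from here.
Mateo starts after Felix ends; Felix is clear from here.
Noor starts after Mateo ends; Mateo is clear from here.
Tariq starts before Noor ends → Noor and Tariq overlap.
Rohan starts after Noor ends; Noor is clear from here.
Rohan starts after Tariq ends; Tariq is clear from here.
Nadia starts before Rohan ends → Rohan and Nadia overlap.
Aoife starts after Rohan ends.
Aoife starts before Nadia ends → Nadia and Aoife overlap.
Overlapping pairs: Aoife & Nadia, Nadia & Rohan, Noor & Tariq — 3 in total.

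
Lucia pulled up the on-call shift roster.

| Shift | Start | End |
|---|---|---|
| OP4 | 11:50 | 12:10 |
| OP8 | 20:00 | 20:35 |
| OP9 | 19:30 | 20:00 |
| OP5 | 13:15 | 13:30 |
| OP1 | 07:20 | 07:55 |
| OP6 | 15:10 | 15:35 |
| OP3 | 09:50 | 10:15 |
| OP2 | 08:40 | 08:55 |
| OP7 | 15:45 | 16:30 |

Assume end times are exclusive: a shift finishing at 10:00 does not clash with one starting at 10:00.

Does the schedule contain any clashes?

Sorted by start: OP1, OP2, OP3, OP4, OP5, OP6, OP7, OP9, OP8.
OP2 starts after OP1 ends, so OP1 has no further overlaps.
OP3 starts after OP2 ends, so OP2 has no further overlaps.
OP4 starts after OP3 ends, so OP3 has no further overlaps.
OP5 starts after OP4 ends, so OP4 has no further overlaps.
OP6 starts after OP5 ends, so OP5 has no further overlaps.
OP7 starts after OP6 ends, so OP6 has no further overlaps.
OP9 starts after OP7 ends, so OP7 has no further overlaps.
OP8 starts exactly when OP9 ends (back-to-back, no overlap).
Every pair is clear; the schedule has no overlaps.

No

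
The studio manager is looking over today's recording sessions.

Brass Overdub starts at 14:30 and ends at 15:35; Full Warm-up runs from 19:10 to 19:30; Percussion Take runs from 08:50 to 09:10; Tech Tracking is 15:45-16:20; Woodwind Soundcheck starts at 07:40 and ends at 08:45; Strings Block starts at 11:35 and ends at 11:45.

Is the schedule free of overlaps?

Yes

Two intervals overlap when each starts before the other ends.
Sorted by start: Woodwind Soundcheck, Percussion Take, Strings Block, Brass Overdub, Tech Tracking, Full Warm-up.
Percussion Take starts after Woodwind Soundcheck ends, so nothing later overlaps Woodwind Soundcheck either.
Strings Block starts after Percussion Take ends, so nothing later overlaps Percussion Take either.
Brass Overdub starts after Strings Block ends, so nothing later overlaps Strings Block either.
Tech Tracking starts after Brass Overdub ends, so nothing later overlaps Brass Overdub either.
Full Warm-up starts after Tech Tracking ends.
Every pair is clear; the schedule has no overlaps.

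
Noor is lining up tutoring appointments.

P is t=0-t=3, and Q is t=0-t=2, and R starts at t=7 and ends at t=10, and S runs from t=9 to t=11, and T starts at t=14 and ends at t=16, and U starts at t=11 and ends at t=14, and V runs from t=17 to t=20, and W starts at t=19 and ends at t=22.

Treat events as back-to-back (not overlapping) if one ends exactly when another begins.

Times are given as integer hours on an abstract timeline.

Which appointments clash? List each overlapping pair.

Check each pair: they overlap iff neither finishes before the other starts.
Sorted by start: P, Q, R, S, U, T, V, W.
Q starts before P ends → P and Q overlap.
R starts after P ends, so P has no further overlaps.
R starts after Q ends, so Q has no further overlaps.
S starts before R ends → R and S overlap.
U starts after R ends, so R has no further overlaps.
U starts exactly when S ends (back-to-back, no overlap), so S has no further overlaps.
T starts exactly when U ends (back-to-back, no overlap), so U has no further overlaps.
V starts after T ends, so T has no further overlaps.
W starts before V ends → V and W overlap.

P & Q, R & S, V & W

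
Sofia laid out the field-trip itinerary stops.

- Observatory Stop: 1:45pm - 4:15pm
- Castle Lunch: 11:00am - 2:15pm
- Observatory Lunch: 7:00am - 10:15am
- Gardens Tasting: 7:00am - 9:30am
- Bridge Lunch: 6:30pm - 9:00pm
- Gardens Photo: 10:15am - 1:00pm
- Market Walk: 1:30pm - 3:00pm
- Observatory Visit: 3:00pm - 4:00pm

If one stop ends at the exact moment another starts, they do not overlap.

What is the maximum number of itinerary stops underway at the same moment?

Walk through starts and ends in time order (an end at T is processed before a start at T):
7:00am start Gardens Tasting → 1
7:00am start Observatory Lunch → 2
9:30am end Gardens Tasting → 1
10:15am end Observatory Lunch → 0
10:15am start Gardens Photo → 1
11:00am start Castle Lunch → 2
1:00pm end Gardens Photo → 1
1:30pm start Market Walk → 2
1:45pm start Observatory Stop → 3
2:15pm end Castle Lunch → 2
3:00pm end Market Walk → 1
3:00pm start Observatory Visit → 2
4:00pm end Observatory Visit → 1
4:15pm end Observatory Stop → 0
6:30pm start Bridge Lunch → 1
9:00pm end Bridge Lunch → 0
Peak is 3, at 1:45pm (Castle Lunch, Market Walk, Observatory Stop).

3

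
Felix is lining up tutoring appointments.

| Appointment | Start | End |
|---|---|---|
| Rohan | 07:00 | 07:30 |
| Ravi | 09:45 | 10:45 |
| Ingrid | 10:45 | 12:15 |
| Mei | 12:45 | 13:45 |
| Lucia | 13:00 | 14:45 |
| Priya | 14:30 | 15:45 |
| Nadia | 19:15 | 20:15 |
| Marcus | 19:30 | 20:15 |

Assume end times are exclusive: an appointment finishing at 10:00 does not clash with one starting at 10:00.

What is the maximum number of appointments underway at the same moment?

2

Walk through starts and ends in time order (an end at T is processed before a start at T):
07:00 start Rohan → 1
07:30 end Rohan → 0
09:45 start Ravi → 1
10:45 end Ravi → 0
10:45 start Ingrid → 1
12:15 end Ingrid → 0
12:45 start Mei → 1
13:00 start Lucia → 2
13:45 end Mei → 1
14:30 start Priya → 2
14:45 end Lucia → 1
15:45 end Priya → 0
19:15 start Nadia → 1
19:30 start Marcus → 2
20:15 end Marcus → 1
20:15 end Nadia → 0
Peak is 2, at 13:00 (Lucia, Mei).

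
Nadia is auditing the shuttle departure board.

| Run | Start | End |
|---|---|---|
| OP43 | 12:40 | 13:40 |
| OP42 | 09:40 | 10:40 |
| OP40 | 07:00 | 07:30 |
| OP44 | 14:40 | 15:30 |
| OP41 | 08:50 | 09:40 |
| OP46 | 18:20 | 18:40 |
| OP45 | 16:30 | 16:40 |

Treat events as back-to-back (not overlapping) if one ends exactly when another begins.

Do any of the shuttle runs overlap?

Sorted by start: OP40, OP41, OP42, OP43, OP44, OP45, OP46.
OP41 starts after OP40 ends, so nothing later overlaps OP40 either.
OP42 starts exactly when OP41 ends (back-to-back, no overlap), so nothing later overlaps OP41 either.
OP43 starts after OP42 ends, so nothing later overlaps OP42 either.
OP44 starts after OP43 ends, so nothing later overlaps OP43 either.
OP45 starts after OP44 ends, so nothing later overlaps OP44 either.
OP46 starts after OP45 ends.
Every pair is clear; the schedule has no overlaps.

No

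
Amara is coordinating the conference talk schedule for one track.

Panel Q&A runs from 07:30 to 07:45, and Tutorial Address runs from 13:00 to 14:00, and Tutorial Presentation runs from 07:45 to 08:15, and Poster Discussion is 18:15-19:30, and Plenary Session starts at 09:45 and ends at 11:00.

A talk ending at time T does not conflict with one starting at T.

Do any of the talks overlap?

Check each pair: they overlap iff neither finishes before the other starts.
Sorted by start: Panel Q&A, Tutorial Presentation, Plenary Session, Tutorial Address, Poster Discussion.
Tutorial Presentation starts exactly when Panel Q&A ends (back-to-back, no overlap) — done with Panel Q&A.
Plenary Session starts after Tutorial Presentation ends — done with Tutorial Presentation.
Tutorial Address starts after Plenary Session ends — done with Plenary Session.
Poster Discussion starts after Tutorial Address ends.
Every pair is clear; the schedule has no overlaps.

No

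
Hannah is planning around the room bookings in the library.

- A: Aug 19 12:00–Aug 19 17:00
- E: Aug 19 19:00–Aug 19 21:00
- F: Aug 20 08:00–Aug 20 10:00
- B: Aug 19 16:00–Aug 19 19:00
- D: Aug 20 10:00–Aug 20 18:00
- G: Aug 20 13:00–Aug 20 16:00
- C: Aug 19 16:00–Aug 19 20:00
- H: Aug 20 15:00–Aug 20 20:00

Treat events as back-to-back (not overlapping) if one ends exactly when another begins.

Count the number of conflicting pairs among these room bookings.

Sorted by start: A, B, C, E, F, D, G, H.
B starts before A ends → A and B overlap.
C starts before A ends → A and C overlap.
E starts after A ends; A is clear from here.
C starts before B ends → B and C overlap.
E starts exactly when B ends (back-to-back, no overlap); B is clear from here.
E starts before C ends → C and E overlap.
F starts after C ends; C is clear from here.
F starts after E ends; E is clear from here.
D starts exactly when F ends (back-to-back, no overlap); F is clear from here.
G starts before D ends → D and G overlap.
H starts before D ends → D and H overlap.
H starts before G ends → G and H overlap.
Overlapping pairs: A & B, A & C, B & C, C & E, D & G, D & H, G & H — 7 in total.

7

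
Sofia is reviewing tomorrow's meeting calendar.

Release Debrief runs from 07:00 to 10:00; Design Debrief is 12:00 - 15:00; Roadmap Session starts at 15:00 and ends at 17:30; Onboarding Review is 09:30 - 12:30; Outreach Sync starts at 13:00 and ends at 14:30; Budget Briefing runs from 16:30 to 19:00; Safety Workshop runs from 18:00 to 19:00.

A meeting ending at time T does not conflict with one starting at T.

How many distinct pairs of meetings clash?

Check each pair: they overlap iff neither finishes before the other starts.
Sorted by start: Release Debrief, Onboarding Review, Design Debrief, Outreach Sync, Roadmap Session, Budget Briefing, Safety Workshop.
Onboarding Review starts before Release Debrief ends → Release Debrief and Onboarding Review overlap.
Design Debrief starts after Release Debrief ends — done with Release Debrief.
Design Debrief starts before Onboarding Review ends → Onboarding Review and Design Debrief overlap.
Outreach Sync starts after Onboarding Review ends — done with Onboarding Review.
Outreach Sync starts before Design Debrief ends → Design Debrief and Outreach Sync overlap.
Roadmap Session starts exactly when Design Debrief ends (back-to-back, no overlap) — done with Design Debrief.
Roadmap Session starts after Outreach Sync ends — done with Outreach Sync.
Budget Briefing starts before Roadmap Session ends → Roadmap Session and Budget Briefing overlap.
Safety Workshop starts after Roadmap Session ends.
Safety Workshop starts before Budget Briefing ends → Budget Briefing and Safety Workshop overlap.
Overlapping pairs: Budget Briefing & Roadmap Session, Budget Briefing & Safety Workshop, Design Debrief & Onboarding Review, Design Debrief & Outreach Sync, Onboarding Review & Release Debrief — 5 in total.

5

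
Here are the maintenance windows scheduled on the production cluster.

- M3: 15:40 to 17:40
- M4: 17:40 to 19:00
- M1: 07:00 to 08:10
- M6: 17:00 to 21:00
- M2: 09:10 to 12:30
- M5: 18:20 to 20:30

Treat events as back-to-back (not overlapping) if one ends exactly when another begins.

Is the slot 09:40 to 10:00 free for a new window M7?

No — it overlaps M2

M1: ends 08:10 at or before M7 starts 09:40 → clear.
M2: starts 09:10 before M7 ends 10:00, and ends 12:30 after M7 starts 09:40 → overlap.
M3: starts 15:40 at or after M7 ends 10:00 → clear.
M6: starts 17:00 at or after M7 ends 10:00 → clear.
M4: starts 17:40 at or after M7 ends 10:00 → clear.
M5: starts 18:20 at or after M7 ends 10:00 → clear.
M7 overlaps M2.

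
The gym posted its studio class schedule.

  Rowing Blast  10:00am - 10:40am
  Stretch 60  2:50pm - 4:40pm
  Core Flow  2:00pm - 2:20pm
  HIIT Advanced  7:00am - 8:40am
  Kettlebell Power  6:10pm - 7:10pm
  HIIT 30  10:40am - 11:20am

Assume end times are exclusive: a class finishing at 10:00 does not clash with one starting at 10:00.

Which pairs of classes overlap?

none

Check each pair: they overlap iff neither finishes before the other starts.
Sorted by start: HIIT Advanced, Rowing Blast, HIIT 30, Core Flow, Stretch 60, Kettlebell Power.
Rowing Blast starts after HIIT Advanced ends, so HIIT Advanced has no further overlaps.
HIIT 30 starts exactly when Rowing Blast ends (back-to-back, no overlap), so Rowing Blast has no further overlaps.
Core Flow starts after HIIT 30 ends, so HIIT 30 has no further overlaps.
Stretch 60 starts after Core Flow ends, so Core Flow has no further overlaps.
Kettlebell Power starts after Stretch 60 ends.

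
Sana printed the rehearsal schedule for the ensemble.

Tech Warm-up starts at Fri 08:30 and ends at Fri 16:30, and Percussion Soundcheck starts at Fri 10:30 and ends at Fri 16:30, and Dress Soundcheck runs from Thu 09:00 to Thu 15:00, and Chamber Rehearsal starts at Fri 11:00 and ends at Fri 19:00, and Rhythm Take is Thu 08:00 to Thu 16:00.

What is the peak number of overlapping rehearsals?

Sweep the timeline, counting +1 at each start and −1 at each end (ends before starts at a tie):
Thu 08:00 start Rhythm Take → 1
Thu 09:00 start Dress Soundcheck → 2
Thu 15:00 end Dress Soundcheck → 1
Thu 16:00 end Rhythm Take → 0
Fri 08:30 start Tech Warm-up → 1
Fri 10:30 start Percussion Soundcheck → 2
Fri 11:00 start Chamber Rehearsal → 3
Fri 16:30 end Percussion Soundcheck → 2
Fri 16:30 end Tech Warm-up → 1
Fri 19:00 end Chamber Rehearsal → 0
Peak is 3, at Fri 11:00 (Chamber Rehearsal, Percussion Soundcheck, Tech Warm-up).

3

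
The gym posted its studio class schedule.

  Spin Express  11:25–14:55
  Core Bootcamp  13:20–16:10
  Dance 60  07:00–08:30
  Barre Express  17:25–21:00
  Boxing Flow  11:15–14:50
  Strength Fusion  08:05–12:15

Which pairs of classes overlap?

Sorted by start: Dance 60, Strength Fusion, Boxing Flow, Spin Express, Core Bootcamp, Barre Express.
Strength Fusion starts before Dance 60 ends → Dance 60 and Strength Fusion overlap.
Boxing Flow starts after Dance 60 ends, so nothing later overlaps Dance 60 either.
Boxing Flow starts before Strength Fusion ends → Strength Fusion and Boxing Flow overlap.
Spin Express starts before Strength Fusion ends → Strength Fusion and Spin Express overlap.
Core Bootcamp starts after Strength Fusion ends, so nothing later overlaps Strength Fusion either.
Spin Express starts before Boxing Flow ends → Boxing Flow and Spin Express overlap.
Core Bootcamp starts before Boxing Flow ends → Boxing Flow and Core Bootcamp overlap.
Barre Express starts after Boxing Flow ends.
Core Bootcamp starts before Spin Express ends → Spin Express and Core Bootcamp overlap.
Barre Express starts after Spin Express ends.
Barre Express starts after Core Bootcamp ends.

Boxing Flow & Core Bootcamp, Boxing Flow & Spin Express, Boxing Flow & Strength Fusion, Core Bootcamp & Spin Express, Dance 60 & Strength Fusion, Spin Express & Strength Fusion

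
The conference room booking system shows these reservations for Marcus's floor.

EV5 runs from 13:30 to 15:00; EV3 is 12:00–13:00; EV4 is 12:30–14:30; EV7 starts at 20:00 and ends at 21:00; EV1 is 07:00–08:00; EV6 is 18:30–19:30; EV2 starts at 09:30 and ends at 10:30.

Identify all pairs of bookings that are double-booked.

EV3 & EV4, EV4 & EV5

Sorted by start: EV1, EV2, EV3, EV4, EV5, EV6, EV7.
EV2 starts after EV1 ends — done with EV1.
EV3 starts after EV2 ends — done with EV2.
EV4 starts before EV3 ends → EV3 and EV4 overlap.
EV5 starts after EV3 ends — done with EV3.
EV5 starts before EV4 ends → EV4 and EV5 overlap.
EV6 starts after EV4 ends — done with EV4.
EV6 starts after EV5 ends — done with EV5.
EV7 starts after EV6 ends.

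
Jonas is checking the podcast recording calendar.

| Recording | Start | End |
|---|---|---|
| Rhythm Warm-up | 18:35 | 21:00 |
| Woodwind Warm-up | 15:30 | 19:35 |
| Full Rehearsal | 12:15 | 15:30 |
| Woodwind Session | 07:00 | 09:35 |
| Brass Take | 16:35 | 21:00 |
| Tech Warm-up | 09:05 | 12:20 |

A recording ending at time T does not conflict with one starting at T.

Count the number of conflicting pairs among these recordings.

5

Check each pair: they overlap iff neither finishes before the other starts.
Sorted by start: Woodwind Session, Tech Warm-up, Full Rehearsal, Woodwind Warm-up, Brass Take, Rhythm Warm-up.
Tech Warm-up starts before Woodwind Session ends → Woodwind Session and Tech Warm-up overlap.
Full Rehearsal starts after Woodwind Session ends, so nothing later overlaps Woodwind Session either.
Full Rehearsal starts before Tech Warm-up ends → Tech Warm-up and Full Rehearsal overlap.
Woodwind Warm-up starts after Tech Warm-up ends, so nothing later overlaps Tech Warm-up either.
Woodwind Warm-up starts exactly when Full Rehearsal ends (back-to-back, no overlap), so nothing later overlaps Full Rehearsal either.
Brass Take starts before Woodwind Warm-up ends → Woodwind Warm-up and Brass Take overlap.
Rhythm Warm-up starts before Woodwind Warm-up ends → Woodwind Warm-up and Rhythm Warm-up overlap.
Rhythm Warm-up starts before Brass Take ends → Brass Take and Rhythm Warm-up overlap.
Overlapping pairs: Brass Take & Rhythm Warm-up, Brass Take & Woodwind Warm-up, Full Rehearsal & Tech Warm-up, Rhythm Warm-up & Woodwind Warm-up, Tech Warm-up & Woodwind Session — 5 in total.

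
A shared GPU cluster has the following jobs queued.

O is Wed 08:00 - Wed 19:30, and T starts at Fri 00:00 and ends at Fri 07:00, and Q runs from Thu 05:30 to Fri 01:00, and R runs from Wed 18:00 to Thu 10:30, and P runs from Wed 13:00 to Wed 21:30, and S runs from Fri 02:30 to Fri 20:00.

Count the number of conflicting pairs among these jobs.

6

Sorted by start: O, P, R, Q, T, S.
P starts before O ends → O and P overlap.
R starts before O ends → O and R overlap.
Q starts after O ends — done with O.
R starts before P ends → P and R overlap.
Q starts after P ends — done with P.
Q starts before R ends → R and Q overlap.
T starts after R ends — done with R.
T starts before Q ends → Q and T overlap.
S starts after Q ends.
S starts before T ends → T and S overlap.
Overlapping pairs: O & P, O & R, P & R, Q & R, Q & T, S & T — 6 in total.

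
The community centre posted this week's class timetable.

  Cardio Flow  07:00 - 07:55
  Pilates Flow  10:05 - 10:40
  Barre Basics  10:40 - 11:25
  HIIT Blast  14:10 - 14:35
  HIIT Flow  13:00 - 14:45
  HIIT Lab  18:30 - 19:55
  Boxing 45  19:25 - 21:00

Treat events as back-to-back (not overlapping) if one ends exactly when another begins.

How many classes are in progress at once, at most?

Sort all start/end points and keep a running count:
07:00 start Cardio Flow → 1
07:55 end Cardio Flow → 0
10:05 start Pilates Flow → 1
10:40 end Pilates Flow → 0
10:40 start Barre Basics → 1
11:25 end Barre Basics → 0
13:00 start HIIT Flow → 1
14:10 start HIIT Blast → 2
14:35 end HIIT Blast → 1
14:45 end HIIT Flow → 0
18:30 start HIIT Lab → 1
19:25 start Boxing 45 → 2
19:55 end HIIT Lab → 1
21:00 end Boxing 45 → 0
Peak is 2, at 14:10 (HIIT Blast, HIIT Flow).

2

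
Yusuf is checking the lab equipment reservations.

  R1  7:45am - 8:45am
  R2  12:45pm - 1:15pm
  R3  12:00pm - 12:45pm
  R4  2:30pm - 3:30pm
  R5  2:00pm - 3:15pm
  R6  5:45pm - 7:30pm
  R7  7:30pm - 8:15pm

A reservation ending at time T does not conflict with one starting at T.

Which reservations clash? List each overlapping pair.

R4 & R5

Sorted by start: R1, R3, R2, R5, R4, R6, R7.
R3 starts after R1 ends; R1 is clear from here.
R2 starts exactly when R3 ends (back-to-back, no overlap); R3 is clear from here.
R5 starts after R2 ends; R2 is clear from here.
R4 starts before R5 ends → R5 and R4 overlap.
R6 starts after R5 ends; R5 is clear from here.
R6 starts after R4 ends; R4 is clear from here.
R7 starts exactly when R6 ends (back-to-back, no overlap).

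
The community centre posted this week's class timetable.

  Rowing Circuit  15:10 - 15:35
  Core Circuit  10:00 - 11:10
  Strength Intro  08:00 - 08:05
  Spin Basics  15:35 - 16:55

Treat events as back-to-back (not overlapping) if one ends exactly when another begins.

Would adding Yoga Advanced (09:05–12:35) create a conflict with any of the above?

Yes — it overlaps Core Circuit

Strength Intro: ends 08:05 at or before Yoga Advanced starts 09:05 → clear.
Core Circuit: starts 10:00 before Yoga Advanced ends 12:35, and ends 11:10 after Yoga Advanced starts 09:05 → overlap.
Rowing Circuit: starts 15:10 at or after Yoga Advanced ends 12:35 → clear.
Spin Basics: starts 15:35 at or after Yoga Advanced ends 12:35 → clear.
Yoga Advanced overlaps Core Circuit.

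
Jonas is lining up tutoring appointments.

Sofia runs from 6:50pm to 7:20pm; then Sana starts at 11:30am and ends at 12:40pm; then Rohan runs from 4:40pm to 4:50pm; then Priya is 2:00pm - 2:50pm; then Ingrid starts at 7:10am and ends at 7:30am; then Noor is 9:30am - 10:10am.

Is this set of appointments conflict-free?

Sorted by start: Ingrid, Noor, Sana, Priya, Rohan, Sofia.
Noor starts after Ingrid ends — done with Ingrid.
Sana starts after Noor ends — done with Noor.
Priya starts after Sana ends — done with Sana.
Rohan starts after Priya ends — done with Priya.
Sofia starts after Rohan ends.
Every pair is clear; the schedule has no overlaps.

Yes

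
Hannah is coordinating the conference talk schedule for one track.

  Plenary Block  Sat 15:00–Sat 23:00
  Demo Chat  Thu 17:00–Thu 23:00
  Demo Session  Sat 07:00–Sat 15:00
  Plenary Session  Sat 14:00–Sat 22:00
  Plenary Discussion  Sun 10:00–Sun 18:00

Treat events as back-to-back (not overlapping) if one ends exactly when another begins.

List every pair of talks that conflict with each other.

Demo Session & Plenary Session, Plenary Block & Plenary Session

Sorted by start: Demo Chat, Demo Session, Plenary Session, Plenary Block, Plenary Discussion.
Demo Session starts after Demo Chat ends, so Demo Chat has no further overlaps.
Plenary Session starts before Demo Session ends → Demo Session and Plenary Session overlap.
Plenary Block starts exactly when Demo Session ends (back-to-back, no overlap), so Demo Session has no further overlaps.
Plenary Block starts before Plenary Session ends → Plenary Session and Plenary Block overlap.
Plenary Discussion starts after Plenary Session ends.
Plenary Discussion starts after Plenary Block ends.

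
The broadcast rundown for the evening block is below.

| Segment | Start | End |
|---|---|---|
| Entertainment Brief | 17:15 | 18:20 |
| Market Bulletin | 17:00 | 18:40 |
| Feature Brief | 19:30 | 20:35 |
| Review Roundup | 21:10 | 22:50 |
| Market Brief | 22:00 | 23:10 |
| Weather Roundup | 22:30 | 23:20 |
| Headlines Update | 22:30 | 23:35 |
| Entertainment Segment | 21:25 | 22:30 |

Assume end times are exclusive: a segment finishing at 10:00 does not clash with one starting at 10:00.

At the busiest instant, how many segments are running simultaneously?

Walk through starts and ends in time order (an end at T is processed before a start at T):
17:00 start Market Bulletin → 1
17:15 start Entertainment Brief → 2
18:20 end Entertainment Brief → 1
18:40 end Market Bulletin → 0
19:30 start Feature Brief → 1
20:35 end Feature Brief → 0
21:10 start Review Roundup → 1
21:25 start Entertainment Segment → 2
22:00 start Market Brief → 3
22:30 end Entertainment Segment → 2
22:30 start Headlines Update → 3
22:30 start Weather Roundup → 4
22:50 end Review Roundup → 3
23:10 end Market Brief → 2
23:20 end Weather Roundup → 1
23:35 end Headlines Update → 0
Peak is 4, at 22:30 (Headlines Update, Market Brief, Review Roundup, Weather Roundup).

4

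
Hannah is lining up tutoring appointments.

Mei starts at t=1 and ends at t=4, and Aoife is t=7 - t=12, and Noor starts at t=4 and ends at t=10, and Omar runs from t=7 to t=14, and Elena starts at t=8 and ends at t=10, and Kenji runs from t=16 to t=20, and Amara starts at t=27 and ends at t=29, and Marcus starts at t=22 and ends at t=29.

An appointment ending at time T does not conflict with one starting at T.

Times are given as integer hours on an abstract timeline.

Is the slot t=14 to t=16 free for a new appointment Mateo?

Yes — the slot is free

Mei: ends t=4 at or before Mateo starts t=14 → clear.
Noor: ends t=10 at or before Mateo starts t=14 → clear.
Aoife: ends t=12 at or before Mateo starts t=14 → clear.
Omar: ends t=14 at or before Mateo starts t=14 → clear.
Elena: ends t=10 at or before Mateo starts t=14 → clear.
Kenji: starts t=16 at or after Mateo ends t=16 → clear.
Marcus: starts t=22 at or after Mateo ends t=16 → clear.
Amara: starts t=27 at or after Mateo ends t=16 → clear.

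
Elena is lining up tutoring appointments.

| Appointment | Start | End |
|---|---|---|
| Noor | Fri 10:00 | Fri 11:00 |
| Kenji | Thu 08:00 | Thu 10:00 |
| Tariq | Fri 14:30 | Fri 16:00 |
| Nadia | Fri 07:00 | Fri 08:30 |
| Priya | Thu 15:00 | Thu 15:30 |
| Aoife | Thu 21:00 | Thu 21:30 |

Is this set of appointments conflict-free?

Two intervals overlap when each starts before the other ends.
Sorted by start: Kenji, Priya, Aoife, Nadia, Noor, Tariq.
Priya starts after Kenji ends, so Kenji has no further overlaps.
Aoife starts after Priya ends, so Priya has no further overlaps.
Nadia starts after Aoife ends, so Aoife has no further overlaps.
Noor starts after Nadia ends, so Nadia has no further overlaps.
Tariq starts after Noor ends.
Every pair is clear; the schedule has no overlaps.

Yes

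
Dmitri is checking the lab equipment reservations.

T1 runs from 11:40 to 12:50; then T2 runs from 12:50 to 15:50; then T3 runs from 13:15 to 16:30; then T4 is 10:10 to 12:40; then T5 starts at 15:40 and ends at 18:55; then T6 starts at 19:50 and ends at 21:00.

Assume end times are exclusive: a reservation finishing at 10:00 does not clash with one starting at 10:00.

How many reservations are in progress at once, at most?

3

Sweep the timeline, counting +1 at each start and −1 at each end (ends before starts at a tie):
10:10 start T4 → 1
11:40 start T1 → 2
12:40 end T4 → 1
12:50 end T1 → 0
12:50 start T2 → 1
13:15 start T3 → 2
15:40 start T5 → 3
15:50 end T2 → 2
16:30 end T3 → 1
18:55 end T5 → 0
19:50 start T6 → 1
21:00 end T6 → 0
Peak is 3, at 15:40 (T2, T3, T5).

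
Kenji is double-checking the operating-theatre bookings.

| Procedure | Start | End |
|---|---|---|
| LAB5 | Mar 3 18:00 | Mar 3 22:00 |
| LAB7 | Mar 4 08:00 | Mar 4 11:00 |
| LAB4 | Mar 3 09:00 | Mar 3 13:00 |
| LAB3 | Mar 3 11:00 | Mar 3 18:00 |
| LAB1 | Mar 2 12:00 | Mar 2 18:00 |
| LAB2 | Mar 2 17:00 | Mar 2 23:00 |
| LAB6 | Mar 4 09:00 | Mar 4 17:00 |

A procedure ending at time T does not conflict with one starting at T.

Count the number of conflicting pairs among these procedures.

Sorted by start: LAB1, LAB2, LAB4, LAB3, LAB5, LAB7, LAB6.
LAB2 starts before LAB1 ends → LAB1 and LAB2 overlap.
LAB4 starts after LAB1 ends; LAB1 is clear from here.
LAB4 starts after LAB2 ends; LAB2 is clear from here.
LAB3 starts before LAB4 ends → LAB4 and LAB3 overlap.
LAB5 starts after LAB4 ends; LAB4 is clear from here.
LAB5 starts exactly when LAB3 ends (back-to-back, no overlap); LAB3 is clear from here.
LAB7 starts after LAB5 ends; LAB5 is clear from here.
LAB6 starts before LAB7 ends → LAB7 and LAB6 overlap.
Overlapping pairs: LAB1 & LAB2, LAB3 & LAB4, LAB6 & LAB7 — 3 in total.

3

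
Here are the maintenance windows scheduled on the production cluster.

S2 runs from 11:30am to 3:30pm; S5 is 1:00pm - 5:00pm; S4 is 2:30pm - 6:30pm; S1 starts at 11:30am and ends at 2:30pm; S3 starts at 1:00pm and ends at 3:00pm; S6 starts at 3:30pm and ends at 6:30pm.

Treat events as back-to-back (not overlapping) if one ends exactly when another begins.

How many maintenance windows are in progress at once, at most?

Sweep the timeline, counting +1 at each start and −1 at each end (ends before starts at a tie):
11:30am start S1 → 1
11:30am start S2 → 2
1:00pm start S3 → 3
1:00pm start S5 → 4
2:30pm end S1 → 3
2:30pm start S4 → 4
3:00pm end S3 → 3
3:30pm end S2 → 2
3:30pm start S6 → 3
5:00pm end S5 → 2
6:30pm end S4 → 1
6:30pm end S6 → 0
Peak is 4, at 1:00pm (S1, S2, S3, S5).

4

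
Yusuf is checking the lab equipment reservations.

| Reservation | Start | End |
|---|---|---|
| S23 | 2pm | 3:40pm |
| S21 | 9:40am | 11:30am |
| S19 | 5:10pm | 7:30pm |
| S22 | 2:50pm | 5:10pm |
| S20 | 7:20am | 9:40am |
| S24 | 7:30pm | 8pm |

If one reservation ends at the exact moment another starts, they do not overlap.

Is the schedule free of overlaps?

No

Sorted by start: S20, S21, S23, S22, S19, S24.
S21 starts exactly when S20 ends (back-to-back, no overlap), so S20 has no further overlaps.
S23 starts after S21 ends, so S21 has no further overlaps.
S22 starts before S23 ends → S23 and S22 overlap.
That's a conflict, so the schedule is not conflict-free.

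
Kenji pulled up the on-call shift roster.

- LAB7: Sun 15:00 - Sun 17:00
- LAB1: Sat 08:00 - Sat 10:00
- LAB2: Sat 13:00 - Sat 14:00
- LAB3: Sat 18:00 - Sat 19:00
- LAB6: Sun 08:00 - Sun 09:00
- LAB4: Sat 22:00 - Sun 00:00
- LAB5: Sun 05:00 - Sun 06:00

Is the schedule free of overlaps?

Two intervals overlap when each starts before the other ends.
Sorted by start: LAB1, LAB2, LAB3, LAB4, LAB5, LAB6, LAB7.
LAB2 starts after LAB1 ends — done with LAB1.
LAB3 starts after LAB2 ends — done with LAB2.
LAB4 starts after LAB3 ends — done with LAB3.
LAB5 starts after LAB4 ends — done with LAB4.
LAB6 starts after LAB5 ends — done with LAB5.
LAB7 starts after LAB6 ends.
Every pair is clear; the schedule has no overlaps.

Yes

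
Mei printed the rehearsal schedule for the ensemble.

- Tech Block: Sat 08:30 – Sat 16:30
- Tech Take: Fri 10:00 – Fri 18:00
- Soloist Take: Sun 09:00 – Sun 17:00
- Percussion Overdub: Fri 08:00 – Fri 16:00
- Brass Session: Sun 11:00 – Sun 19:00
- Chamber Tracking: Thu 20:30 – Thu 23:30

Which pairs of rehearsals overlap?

Sorted by start: Chamber Tracking, Percussion Overdub, Tech Take, Tech Block, Soloist Take, Brass Session.
Percussion Overdub starts after Chamber Tracking ends, so Chamber Tracking has no further overlaps.
Tech Take starts before Percussion Overdub ends → Percussion Overdub and Tech Take overlap.
Tech Block starts after Percussion Overdub ends, so Percussion Overdub has no further overlaps.
Tech Block starts after Tech Take ends, so Tech Take has no further overlaps.
Soloist Take starts after Tech Block ends, so Tech Block has no further overlaps.
Brass Session starts before Soloist Take ends → Soloist Take and Brass Session overlap.

Brass Session & Soloist Take, Percussion Overdub & Tech Take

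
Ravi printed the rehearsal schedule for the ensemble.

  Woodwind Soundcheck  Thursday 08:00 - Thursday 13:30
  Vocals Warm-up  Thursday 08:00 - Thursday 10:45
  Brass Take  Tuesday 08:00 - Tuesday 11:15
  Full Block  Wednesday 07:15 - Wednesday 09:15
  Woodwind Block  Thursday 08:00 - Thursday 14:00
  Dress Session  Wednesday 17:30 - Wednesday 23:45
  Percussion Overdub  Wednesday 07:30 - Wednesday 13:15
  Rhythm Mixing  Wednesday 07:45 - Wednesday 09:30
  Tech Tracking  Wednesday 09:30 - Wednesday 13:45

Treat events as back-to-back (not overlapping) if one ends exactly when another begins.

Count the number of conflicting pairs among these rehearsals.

7

Sorted by start: Brass Take, Full Block, Percussion Overdub, Rhythm Mixing, Tech Tracking, Dress Session, Woodwind Soundcheck, Vocals Warm-up, Woodwind Block.
Full Block starts after Brass Take ends, so Brass Take has no further overlaps.
Percussion Overdub starts before Full Block ends → Full Block and Percussion Overdub overlap.
Rhythm Mixing starts before Full Block ends → Full Block and Rhythm Mixing overlap.
Tech Tracking starts after Full Block ends, so Full Block has no further overlaps.
Rhythm Mixing starts before Percussion Overdub ends → Percussion Overdub and Rhythm Mixing overlap.
Tech Tracking starts before Percussion Overdub ends → Percussion Overdub and Tech Tracking overlap.
Dress Session starts after Percussion Overdub ends, so Percussion Overdub has no further overlaps.
Tech Tracking starts exactly when Rhythm Mixing ends (back-to-back, no overlap), so Rhythm Mixing has no further overlaps.
Dress Session starts after Tech Tracking ends, so Tech Tracking has no further overlaps.
Woodwind Soundcheck starts after Dress Session ends, so Dress Session has no further overlaps.
Vocals Warm-up starts before Woodwind Soundcheck ends → Woodwind Soundcheck and Vocals Warm-up overlap.
Woodwind Block starts before Woodwind Soundcheck ends → Woodwind Soundcheck and Woodwind Block overlap.
Woodwind Block starts before Vocals Warm-up ends → Vocals Warm-up and Woodwind Block overlap.
Overlapping pairs: Full Block & Percussion Overdub, Full Block & Rhythm Mixing, Percussion Overdub & Rhythm Mixing, Percussion Overdub & Tech Tracking, Vocals Warm-up & Woodwind Block, Vocals Warm-up & Woodwind Soundcheck, Woodwind Block & Woodwind Soundcheck — 7 in total.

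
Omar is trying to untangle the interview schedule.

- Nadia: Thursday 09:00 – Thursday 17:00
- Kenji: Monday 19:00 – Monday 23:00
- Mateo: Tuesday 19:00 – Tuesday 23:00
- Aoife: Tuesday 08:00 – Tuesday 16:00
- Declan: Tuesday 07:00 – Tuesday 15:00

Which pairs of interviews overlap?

Sorted by start: Kenji, Declan, Aoife, Mateo, Nadia.
Declan starts after Kenji ends — done with Kenji.
Aoife starts before Declan ends → Declan and Aoife overlap.
Mateo starts after Declan ends — done with Declan.
Mateo starts after Aoife ends — done with Aoife.
Nadia starts after Mateo ends.

Aoife & Declan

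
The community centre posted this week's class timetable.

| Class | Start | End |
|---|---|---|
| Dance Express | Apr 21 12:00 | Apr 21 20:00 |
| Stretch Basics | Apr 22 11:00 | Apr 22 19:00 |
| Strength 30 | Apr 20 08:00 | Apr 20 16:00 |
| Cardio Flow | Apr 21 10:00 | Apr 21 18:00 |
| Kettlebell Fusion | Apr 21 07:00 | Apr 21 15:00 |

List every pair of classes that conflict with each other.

Cardio Flow & Dance Express, Cardio Flow & Kettlebell Fusion, Dance Express & Kettlebell Fusion

Sorted by start: Strength 30, Kettlebell Fusion, Cardio Flow, Dance Express, Stretch Basics.
Kettlebell Fusion starts after Strength 30 ends, so nothing later overlaps Strength 30 either.
Cardio Flow starts before Kettlebell Fusion ends → Kettlebell Fusion and Cardio Flow overlap.
Dance Express starts before Kettlebell Fusion ends → Kettlebell Fusion and Dance Express overlap.
Stretch Basics starts after Kettlebell Fusion ends.
Dance Express starts before Cardio Flow ends → Cardio Flow and Dance Express overlap.
Stretch Basics starts after Cardio Flow ends.
Stretch Basics starts after Dance Express ends.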